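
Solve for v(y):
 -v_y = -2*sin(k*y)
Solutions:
 v(y) = C1 - 2*cos(k*y)/k


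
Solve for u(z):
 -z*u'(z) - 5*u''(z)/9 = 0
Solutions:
 u(z) = C1 + C2*erf(3*sqrt(10)*z/10)


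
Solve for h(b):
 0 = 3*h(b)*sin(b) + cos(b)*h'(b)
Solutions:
 h(b) = C1*cos(b)^3


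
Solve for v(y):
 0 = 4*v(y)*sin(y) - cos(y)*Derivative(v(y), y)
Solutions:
 v(y) = C1/cos(y)^4


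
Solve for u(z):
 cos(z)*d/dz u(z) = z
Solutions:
 u(z) = C1 + Integral(z/cos(z), z)


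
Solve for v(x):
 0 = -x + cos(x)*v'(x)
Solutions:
 v(x) = C1 + Integral(x/cos(x), x)


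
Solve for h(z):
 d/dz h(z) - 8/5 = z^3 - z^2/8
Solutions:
 h(z) = C1 + z^4/4 - z^3/24 + 8*z/5


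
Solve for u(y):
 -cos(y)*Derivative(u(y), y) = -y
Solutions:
 u(y) = C1 + Integral(y/cos(y), y)


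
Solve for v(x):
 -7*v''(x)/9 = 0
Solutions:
 v(x) = C1 + C2*x


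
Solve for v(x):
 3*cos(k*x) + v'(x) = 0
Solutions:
 v(x) = C1 - 3*sin(k*x)/k


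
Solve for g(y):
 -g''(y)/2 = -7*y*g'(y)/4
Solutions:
 g(y) = C1 + C2*erfi(sqrt(7)*y/2)


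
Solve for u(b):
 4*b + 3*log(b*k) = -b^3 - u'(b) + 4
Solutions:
 u(b) = C1 - b^4/4 - 2*b^2 - 3*b*log(b*k) + 7*b


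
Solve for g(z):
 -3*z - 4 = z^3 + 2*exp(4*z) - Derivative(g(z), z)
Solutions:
 g(z) = C1 + z^4/4 + 3*z^2/2 + 4*z + exp(4*z)/2


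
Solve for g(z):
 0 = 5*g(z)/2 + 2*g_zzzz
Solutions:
 g(z) = (C1*sin(5^(1/4)*z/2) + C2*cos(5^(1/4)*z/2))*exp(-5^(1/4)*z/2) + (C3*sin(5^(1/4)*z/2) + C4*cos(5^(1/4)*z/2))*exp(5^(1/4)*z/2)


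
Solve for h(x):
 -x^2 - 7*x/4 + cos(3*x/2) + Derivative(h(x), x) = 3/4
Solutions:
 h(x) = C1 + x^3/3 + 7*x^2/8 + 3*x/4 - 2*sin(3*x/2)/3


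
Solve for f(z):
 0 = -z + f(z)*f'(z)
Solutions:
 f(z) = -sqrt(C1 + z^2)
 f(z) = sqrt(C1 + z^2)


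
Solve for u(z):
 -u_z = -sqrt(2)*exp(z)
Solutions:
 u(z) = C1 + sqrt(2)*exp(z)


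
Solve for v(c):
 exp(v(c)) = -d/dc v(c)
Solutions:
 v(c) = log(1/(C1 + c))


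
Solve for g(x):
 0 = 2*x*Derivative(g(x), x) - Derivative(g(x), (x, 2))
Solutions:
 g(x) = C1 + C2*erfi(x)


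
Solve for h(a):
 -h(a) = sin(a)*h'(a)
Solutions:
 h(a) = C1*sqrt(cos(a) + 1)/sqrt(cos(a) - 1)


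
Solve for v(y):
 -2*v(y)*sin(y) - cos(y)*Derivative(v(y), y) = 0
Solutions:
 v(y) = C1*cos(y)^2


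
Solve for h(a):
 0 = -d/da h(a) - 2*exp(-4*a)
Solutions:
 h(a) = C1 + exp(-4*a)/2


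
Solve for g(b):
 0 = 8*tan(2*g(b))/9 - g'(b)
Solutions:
 g(b) = -asin(C1*exp(16*b/9))/2 + pi/2
 g(b) = asin(C1*exp(16*b/9))/2


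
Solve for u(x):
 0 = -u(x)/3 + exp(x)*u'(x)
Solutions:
 u(x) = C1*exp(-exp(-x)/3)


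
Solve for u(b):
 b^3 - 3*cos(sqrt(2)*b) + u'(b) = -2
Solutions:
 u(b) = C1 - b^4/4 - 2*b + 3*sqrt(2)*sin(sqrt(2)*b)/2


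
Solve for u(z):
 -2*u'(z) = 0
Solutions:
 u(z) = C1


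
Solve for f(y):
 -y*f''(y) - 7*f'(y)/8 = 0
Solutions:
 f(y) = C1 + C2*y^(1/8)


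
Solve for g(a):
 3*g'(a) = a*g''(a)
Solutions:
 g(a) = C1 + C2*a^4


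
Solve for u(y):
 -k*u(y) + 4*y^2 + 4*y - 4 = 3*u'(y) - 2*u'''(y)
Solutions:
 u(y) = C1*exp(-2^(1/3)*y*((-k + sqrt(k^2 - 2))^(1/3) + 2^(1/3)/(-k + sqrt(k^2 - 2))^(1/3))/2) + C2*exp(2^(1/3)*y*((-k + sqrt(k^2 - 2))^(1/3)/4 - sqrt(3)*I*(-k + sqrt(k^2 - 2))^(1/3)/4 - 2^(1/3)/((-1 + sqrt(3)*I)*(-k + sqrt(k^2 - 2))^(1/3)))) + C3*exp(2^(1/3)*y*((-k + sqrt(k^2 - 2))^(1/3)/4 + sqrt(3)*I*(-k + sqrt(k^2 - 2))^(1/3)/4 + 2^(1/3)/((1 + sqrt(3)*I)*(-k + sqrt(k^2 - 2))^(1/3)))) + 4*y^2/k + 4*y/k - 4/k - 24*y/k^2 - 12/k^2 + 72/k^3


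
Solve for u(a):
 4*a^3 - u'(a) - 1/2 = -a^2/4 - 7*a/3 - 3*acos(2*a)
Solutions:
 u(a) = C1 + a^4 + a^3/12 + 7*a^2/6 + 3*a*acos(2*a) - a/2 - 3*sqrt(1 - 4*a^2)/2


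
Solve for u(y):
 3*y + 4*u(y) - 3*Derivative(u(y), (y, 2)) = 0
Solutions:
 u(y) = C1*exp(-2*sqrt(3)*y/3) + C2*exp(2*sqrt(3)*y/3) - 3*y/4


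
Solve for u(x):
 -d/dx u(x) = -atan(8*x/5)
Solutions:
 u(x) = C1 + x*atan(8*x/5) - 5*log(64*x^2 + 25)/16


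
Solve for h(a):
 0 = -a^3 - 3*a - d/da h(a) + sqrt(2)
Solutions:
 h(a) = C1 - a^4/4 - 3*a^2/2 + sqrt(2)*a


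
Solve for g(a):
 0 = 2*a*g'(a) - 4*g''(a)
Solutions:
 g(a) = C1 + C2*erfi(a/2)


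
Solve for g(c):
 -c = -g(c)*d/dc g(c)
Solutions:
 g(c) = -sqrt(C1 + c^2)
 g(c) = sqrt(C1 + c^2)


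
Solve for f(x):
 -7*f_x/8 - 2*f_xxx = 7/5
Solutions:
 f(x) = C1 + C2*sin(sqrt(7)*x/4) + C3*cos(sqrt(7)*x/4) - 8*x/5


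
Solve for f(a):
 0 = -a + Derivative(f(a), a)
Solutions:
 f(a) = C1 + a^2/2


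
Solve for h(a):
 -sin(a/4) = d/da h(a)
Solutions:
 h(a) = C1 + 4*cos(a/4)


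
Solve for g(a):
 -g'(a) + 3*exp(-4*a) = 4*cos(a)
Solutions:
 g(a) = C1 - 4*sin(a) - 3*exp(-4*a)/4


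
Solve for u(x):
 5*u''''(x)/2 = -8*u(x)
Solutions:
 u(x) = (C1*sin(sqrt(2)*5^(3/4)*x/5) + C2*cos(sqrt(2)*5^(3/4)*x/5))*exp(-sqrt(2)*5^(3/4)*x/5) + (C3*sin(sqrt(2)*5^(3/4)*x/5) + C4*cos(sqrt(2)*5^(3/4)*x/5))*exp(sqrt(2)*5^(3/4)*x/5)


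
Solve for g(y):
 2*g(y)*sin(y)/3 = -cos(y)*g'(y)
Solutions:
 g(y) = C1*cos(y)^(2/3)


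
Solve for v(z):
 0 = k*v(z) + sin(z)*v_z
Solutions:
 v(z) = C1*exp(k*(-log(cos(z) - 1) + log(cos(z) + 1))/2)


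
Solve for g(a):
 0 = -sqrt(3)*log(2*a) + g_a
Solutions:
 g(a) = C1 + sqrt(3)*a*log(a) - sqrt(3)*a + sqrt(3)*a*log(2)


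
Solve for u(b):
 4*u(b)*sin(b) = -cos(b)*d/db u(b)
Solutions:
 u(b) = C1*cos(b)^4


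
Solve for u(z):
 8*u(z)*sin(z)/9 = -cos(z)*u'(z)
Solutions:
 u(z) = C1*cos(z)^(8/9)


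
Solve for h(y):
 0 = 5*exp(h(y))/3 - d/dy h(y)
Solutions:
 h(y) = log(-1/(C1 + 5*y)) + log(3)


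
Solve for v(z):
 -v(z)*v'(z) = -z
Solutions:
 v(z) = -sqrt(C1 + z^2)
 v(z) = sqrt(C1 + z^2)


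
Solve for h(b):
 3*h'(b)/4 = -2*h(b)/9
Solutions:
 h(b) = C1*exp(-8*b/27)


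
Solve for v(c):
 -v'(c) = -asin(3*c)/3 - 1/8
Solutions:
 v(c) = C1 + c*asin(3*c)/3 + c/8 + sqrt(1 - 9*c^2)/9


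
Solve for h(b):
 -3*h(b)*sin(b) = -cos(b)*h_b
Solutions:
 h(b) = C1/cos(b)^3


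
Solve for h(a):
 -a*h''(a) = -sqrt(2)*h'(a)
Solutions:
 h(a) = C1 + C2*a^(1 + sqrt(2))


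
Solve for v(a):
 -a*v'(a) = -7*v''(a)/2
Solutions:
 v(a) = C1 + C2*erfi(sqrt(7)*a/7)


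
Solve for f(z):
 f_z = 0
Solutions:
 f(z) = C1


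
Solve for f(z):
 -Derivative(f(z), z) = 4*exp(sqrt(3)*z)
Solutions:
 f(z) = C1 - 4*sqrt(3)*exp(sqrt(3)*z)/3


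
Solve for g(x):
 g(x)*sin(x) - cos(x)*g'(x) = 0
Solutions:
 g(x) = C1/cos(x)


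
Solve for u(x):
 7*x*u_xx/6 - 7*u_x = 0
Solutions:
 u(x) = C1 + C2*x^7


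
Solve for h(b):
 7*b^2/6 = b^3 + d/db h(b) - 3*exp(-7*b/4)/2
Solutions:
 h(b) = C1 - b^4/4 + 7*b^3/18 - 6*exp(-7*b/4)/7


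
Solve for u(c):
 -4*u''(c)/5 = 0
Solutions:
 u(c) = C1 + C2*c


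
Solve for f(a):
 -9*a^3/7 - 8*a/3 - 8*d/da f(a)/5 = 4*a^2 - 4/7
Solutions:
 f(a) = C1 - 45*a^4/224 - 5*a^3/6 - 5*a^2/6 + 5*a/14


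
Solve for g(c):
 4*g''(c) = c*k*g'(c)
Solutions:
 g(c) = Piecewise((-sqrt(2)*sqrt(pi)*C1*erf(sqrt(2)*c*sqrt(-k)/4)/sqrt(-k) - C2, (k > 0) | (k < 0)), (-C1*c - C2, True))


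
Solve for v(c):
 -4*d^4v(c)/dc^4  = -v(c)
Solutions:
 v(c) = C1*exp(-sqrt(2)*c/2) + C2*exp(sqrt(2)*c/2) + C3*sin(sqrt(2)*c/2) + C4*cos(sqrt(2)*c/2)


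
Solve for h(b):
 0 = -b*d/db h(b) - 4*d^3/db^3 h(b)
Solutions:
 h(b) = C1 + Integral(C2*airyai(-2^(1/3)*b/2) + C3*airybi(-2^(1/3)*b/2), b)


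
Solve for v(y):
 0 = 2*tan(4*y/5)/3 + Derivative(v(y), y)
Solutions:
 v(y) = C1 + 5*log(cos(4*y/5))/6


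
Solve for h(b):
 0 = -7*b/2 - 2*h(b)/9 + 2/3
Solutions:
 h(b) = 3 - 63*b/4


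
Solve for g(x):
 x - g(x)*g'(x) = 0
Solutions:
 g(x) = -sqrt(C1 + x^2)
 g(x) = sqrt(C1 + x^2)


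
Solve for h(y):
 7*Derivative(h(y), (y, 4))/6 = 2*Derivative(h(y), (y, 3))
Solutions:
 h(y) = C1 + C2*y + C3*y^2 + C4*exp(12*y/7)


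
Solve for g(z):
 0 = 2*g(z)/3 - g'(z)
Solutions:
 g(z) = C1*exp(2*z/3)


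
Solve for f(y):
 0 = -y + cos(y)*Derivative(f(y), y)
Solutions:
 f(y) = C1 + Integral(y/cos(y), y)


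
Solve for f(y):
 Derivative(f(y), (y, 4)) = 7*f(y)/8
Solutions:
 f(y) = C1*exp(-14^(1/4)*y/2) + C2*exp(14^(1/4)*y/2) + C3*sin(14^(1/4)*y/2) + C4*cos(14^(1/4)*y/2)


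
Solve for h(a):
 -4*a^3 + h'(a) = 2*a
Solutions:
 h(a) = C1 + a^4 + a^2


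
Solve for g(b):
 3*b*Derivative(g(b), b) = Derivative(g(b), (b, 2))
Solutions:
 g(b) = C1 + C2*erfi(sqrt(6)*b/2)


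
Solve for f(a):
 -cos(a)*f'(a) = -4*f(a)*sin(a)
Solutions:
 f(a) = C1/cos(a)^4


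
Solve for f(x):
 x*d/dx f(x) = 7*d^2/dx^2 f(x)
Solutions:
 f(x) = C1 + C2*erfi(sqrt(14)*x/14)


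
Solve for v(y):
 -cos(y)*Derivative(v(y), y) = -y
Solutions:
 v(y) = C1 + Integral(y/cos(y), y)


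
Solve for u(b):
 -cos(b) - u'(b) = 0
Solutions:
 u(b) = C1 - sin(b)


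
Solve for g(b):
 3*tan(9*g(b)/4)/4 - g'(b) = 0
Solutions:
 g(b) = -4*asin(C1*exp(27*b/16))/9 + 4*pi/9
 g(b) = 4*asin(C1*exp(27*b/16))/9


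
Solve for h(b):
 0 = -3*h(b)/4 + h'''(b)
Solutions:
 h(b) = C3*exp(6^(1/3)*b/2) + (C1*sin(2^(1/3)*3^(5/6)*b/4) + C2*cos(2^(1/3)*3^(5/6)*b/4))*exp(-6^(1/3)*b/4)


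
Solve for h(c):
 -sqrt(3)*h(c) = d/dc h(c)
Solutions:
 h(c) = C1*exp(-sqrt(3)*c)


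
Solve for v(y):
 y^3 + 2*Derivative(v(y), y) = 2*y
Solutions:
 v(y) = C1 - y^4/8 + y^2/2


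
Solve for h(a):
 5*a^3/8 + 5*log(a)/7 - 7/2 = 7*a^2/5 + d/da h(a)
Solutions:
 h(a) = C1 + 5*a^4/32 - 7*a^3/15 + 5*a*log(a)/7 - 59*a/14


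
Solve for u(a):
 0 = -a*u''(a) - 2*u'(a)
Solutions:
 u(a) = C1 + C2/a


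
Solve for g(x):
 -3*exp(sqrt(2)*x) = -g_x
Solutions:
 g(x) = C1 + 3*sqrt(2)*exp(sqrt(2)*x)/2


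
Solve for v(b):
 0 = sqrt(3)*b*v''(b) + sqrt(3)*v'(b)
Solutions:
 v(b) = C1 + C2*log(b)


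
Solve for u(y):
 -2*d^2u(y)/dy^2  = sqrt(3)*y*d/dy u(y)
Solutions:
 u(y) = C1 + C2*erf(3^(1/4)*y/2)


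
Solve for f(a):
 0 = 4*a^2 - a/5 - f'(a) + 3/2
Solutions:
 f(a) = C1 + 4*a^3/3 - a^2/10 + 3*a/2


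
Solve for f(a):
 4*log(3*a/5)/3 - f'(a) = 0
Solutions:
 f(a) = C1 + 4*a*log(a)/3 - 4*a*log(5)/3 - 4*a/3 + 4*a*log(3)/3


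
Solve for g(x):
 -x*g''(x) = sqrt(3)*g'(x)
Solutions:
 g(x) = C1 + C2*x^(1 - sqrt(3))


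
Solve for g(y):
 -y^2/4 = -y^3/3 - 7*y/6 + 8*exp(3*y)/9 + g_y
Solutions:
 g(y) = C1 + y^4/12 - y^3/12 + 7*y^2/12 - 8*exp(3*y)/27


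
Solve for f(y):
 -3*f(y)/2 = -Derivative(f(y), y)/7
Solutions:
 f(y) = C1*exp(21*y/2)


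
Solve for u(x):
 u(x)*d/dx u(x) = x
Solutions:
 u(x) = -sqrt(C1 + x^2)
 u(x) = sqrt(C1 + x^2)


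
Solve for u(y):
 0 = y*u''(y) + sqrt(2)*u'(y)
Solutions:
 u(y) = C1 + C2*y^(1 - sqrt(2))


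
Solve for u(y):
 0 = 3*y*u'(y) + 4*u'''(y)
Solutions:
 u(y) = C1 + Integral(C2*airyai(-6^(1/3)*y/2) + C3*airybi(-6^(1/3)*y/2), y)


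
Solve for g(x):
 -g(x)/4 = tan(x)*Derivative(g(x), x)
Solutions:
 g(x) = C1/sin(x)^(1/4)


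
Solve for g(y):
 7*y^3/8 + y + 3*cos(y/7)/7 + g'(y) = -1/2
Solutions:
 g(y) = C1 - 7*y^4/32 - y^2/2 - y/2 - 3*sin(y/7)


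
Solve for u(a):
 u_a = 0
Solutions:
 u(a) = C1


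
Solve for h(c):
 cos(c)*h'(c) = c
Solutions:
 h(c) = C1 + Integral(c/cos(c), c)


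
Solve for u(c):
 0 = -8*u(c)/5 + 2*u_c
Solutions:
 u(c) = C1*exp(4*c/5)


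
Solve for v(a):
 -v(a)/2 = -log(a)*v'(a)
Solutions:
 v(a) = C1*exp(li(a)/2)


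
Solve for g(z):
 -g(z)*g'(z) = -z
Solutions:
 g(z) = -sqrt(C1 + z^2)
 g(z) = sqrt(C1 + z^2)


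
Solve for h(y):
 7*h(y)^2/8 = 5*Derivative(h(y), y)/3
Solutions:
 h(y) = -40/(C1 + 21*y)


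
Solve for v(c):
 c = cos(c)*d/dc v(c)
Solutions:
 v(c) = C1 + Integral(c/cos(c), c)


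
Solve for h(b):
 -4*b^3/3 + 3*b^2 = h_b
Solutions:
 h(b) = C1 - b^4/3 + b^3


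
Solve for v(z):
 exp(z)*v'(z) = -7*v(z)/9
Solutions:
 v(z) = C1*exp(7*exp(-z)/9)


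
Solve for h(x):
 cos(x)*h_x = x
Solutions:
 h(x) = C1 + Integral(x/cos(x), x)


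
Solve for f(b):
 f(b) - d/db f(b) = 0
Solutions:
 f(b) = C1*exp(b)


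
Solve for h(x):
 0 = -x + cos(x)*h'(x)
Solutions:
 h(x) = C1 + Integral(x/cos(x), x)


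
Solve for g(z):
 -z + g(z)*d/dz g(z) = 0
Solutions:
 g(z) = -sqrt(C1 + z^2)
 g(z) = sqrt(C1 + z^2)


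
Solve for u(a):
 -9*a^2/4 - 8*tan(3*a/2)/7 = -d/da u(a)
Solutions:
 u(a) = C1 + 3*a^3/4 - 16*log(cos(3*a/2))/21


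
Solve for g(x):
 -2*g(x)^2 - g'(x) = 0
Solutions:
 g(x) = 1/(C1 + 2*x)


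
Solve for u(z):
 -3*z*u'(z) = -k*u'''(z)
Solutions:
 u(z) = C1 + Integral(C2*airyai(3^(1/3)*z*(1/k)^(1/3)) + C3*airybi(3^(1/3)*z*(1/k)^(1/3)), z)


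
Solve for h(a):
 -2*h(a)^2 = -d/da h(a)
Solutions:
 h(a) = -1/(C1 + 2*a)


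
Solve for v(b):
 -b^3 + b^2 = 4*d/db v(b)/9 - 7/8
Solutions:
 v(b) = C1 - 9*b^4/16 + 3*b^3/4 + 63*b/32


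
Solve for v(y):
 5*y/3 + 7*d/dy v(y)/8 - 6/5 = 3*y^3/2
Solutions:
 v(y) = C1 + 3*y^4/7 - 20*y^2/21 + 48*y/35


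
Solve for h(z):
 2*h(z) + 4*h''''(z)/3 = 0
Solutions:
 h(z) = (C1*sin(6^(1/4)*z/2) + C2*cos(6^(1/4)*z/2))*exp(-6^(1/4)*z/2) + (C3*sin(6^(1/4)*z/2) + C4*cos(6^(1/4)*z/2))*exp(6^(1/4)*z/2)


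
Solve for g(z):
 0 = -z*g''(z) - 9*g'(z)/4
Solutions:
 g(z) = C1 + C2/z^(5/4)


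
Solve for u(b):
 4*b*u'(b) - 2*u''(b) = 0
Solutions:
 u(b) = C1 + C2*erfi(b)


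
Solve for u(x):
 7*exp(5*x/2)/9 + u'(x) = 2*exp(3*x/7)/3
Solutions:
 u(x) = C1 + 14*exp(3*x/7)/9 - 14*exp(5*x/2)/45


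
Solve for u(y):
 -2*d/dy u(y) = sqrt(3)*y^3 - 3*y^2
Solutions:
 u(y) = C1 - sqrt(3)*y^4/8 + y^3/2


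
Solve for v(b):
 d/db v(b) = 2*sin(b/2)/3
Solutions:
 v(b) = C1 - 4*cos(b/2)/3


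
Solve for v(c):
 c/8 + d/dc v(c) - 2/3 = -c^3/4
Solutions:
 v(c) = C1 - c^4/16 - c^2/16 + 2*c/3


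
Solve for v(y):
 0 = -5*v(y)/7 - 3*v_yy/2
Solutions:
 v(y) = C1*sin(sqrt(210)*y/21) + C2*cos(sqrt(210)*y/21)


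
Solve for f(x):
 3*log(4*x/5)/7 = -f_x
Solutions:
 f(x) = C1 - 3*x*log(x)/7 - 6*x*log(2)/7 + 3*x/7 + 3*x*log(5)/7


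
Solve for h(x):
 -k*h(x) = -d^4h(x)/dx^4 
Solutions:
 h(x) = C1*exp(-k^(1/4)*x) + C2*exp(k^(1/4)*x) + C3*exp(-I*k^(1/4)*x) + C4*exp(I*k^(1/4)*x)


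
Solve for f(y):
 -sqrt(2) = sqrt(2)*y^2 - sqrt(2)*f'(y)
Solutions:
 f(y) = C1 + y^3/3 + y


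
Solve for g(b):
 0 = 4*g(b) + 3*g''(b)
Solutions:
 g(b) = C1*sin(2*sqrt(3)*b/3) + C2*cos(2*sqrt(3)*b/3)


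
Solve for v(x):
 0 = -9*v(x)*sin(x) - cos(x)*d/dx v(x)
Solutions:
 v(x) = C1*cos(x)^9


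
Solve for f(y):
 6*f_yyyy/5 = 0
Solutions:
 f(y) = C1 + C2*y + C3*y^2 + C4*y^3


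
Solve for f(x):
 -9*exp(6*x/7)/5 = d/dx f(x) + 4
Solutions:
 f(x) = C1 - 4*x - 21*exp(6*x/7)/10


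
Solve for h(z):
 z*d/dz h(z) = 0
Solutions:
 h(z) = C1


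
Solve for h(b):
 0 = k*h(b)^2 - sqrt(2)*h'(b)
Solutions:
 h(b) = -2/(C1 + sqrt(2)*b*k)


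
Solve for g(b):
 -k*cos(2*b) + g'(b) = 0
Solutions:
 g(b) = C1 + k*sin(2*b)/2


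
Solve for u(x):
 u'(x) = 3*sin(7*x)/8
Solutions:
 u(x) = C1 - 3*cos(7*x)/56


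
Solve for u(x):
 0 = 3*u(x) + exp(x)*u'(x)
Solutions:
 u(x) = C1*exp(3*exp(-x))


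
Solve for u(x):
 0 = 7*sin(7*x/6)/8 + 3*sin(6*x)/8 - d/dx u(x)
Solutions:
 u(x) = C1 - 3*cos(7*x/6)/4 - cos(6*x)/16


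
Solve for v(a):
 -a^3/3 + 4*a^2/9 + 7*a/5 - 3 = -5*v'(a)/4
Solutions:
 v(a) = C1 + a^4/15 - 16*a^3/135 - 14*a^2/25 + 12*a/5


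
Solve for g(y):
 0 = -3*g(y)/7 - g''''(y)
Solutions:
 g(y) = (C1*sin(sqrt(2)*3^(1/4)*7^(3/4)*y/14) + C2*cos(sqrt(2)*3^(1/4)*7^(3/4)*y/14))*exp(-sqrt(2)*3^(1/4)*7^(3/4)*y/14) + (C3*sin(sqrt(2)*3^(1/4)*7^(3/4)*y/14) + C4*cos(sqrt(2)*3^(1/4)*7^(3/4)*y/14))*exp(sqrt(2)*3^(1/4)*7^(3/4)*y/14)


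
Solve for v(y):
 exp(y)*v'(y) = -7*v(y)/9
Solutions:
 v(y) = C1*exp(7*exp(-y)/9)


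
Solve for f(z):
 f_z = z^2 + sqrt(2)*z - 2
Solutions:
 f(z) = C1 + z^3/3 + sqrt(2)*z^2/2 - 2*z


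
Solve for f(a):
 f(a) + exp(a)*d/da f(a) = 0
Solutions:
 f(a) = C1*exp(exp(-a))


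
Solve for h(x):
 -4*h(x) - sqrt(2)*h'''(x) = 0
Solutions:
 h(x) = C3*exp(-sqrt(2)*x) + (C1*sin(sqrt(6)*x/2) + C2*cos(sqrt(6)*x/2))*exp(sqrt(2)*x/2)


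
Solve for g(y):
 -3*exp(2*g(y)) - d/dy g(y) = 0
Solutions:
 g(y) = log(-sqrt(-1/(C1 - 3*y))) - log(2)/2
 g(y) = log(-1/(C1 - 3*y))/2 - log(2)/2


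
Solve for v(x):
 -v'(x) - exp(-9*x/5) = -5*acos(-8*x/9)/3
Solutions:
 v(x) = C1 + 5*x*acos(-8*x/9)/3 + 5*sqrt(81 - 64*x^2)/24 + 5*exp(-9*x/5)/9


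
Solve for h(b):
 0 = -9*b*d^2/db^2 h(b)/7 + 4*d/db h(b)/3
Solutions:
 h(b) = C1 + C2*b^(55/27)


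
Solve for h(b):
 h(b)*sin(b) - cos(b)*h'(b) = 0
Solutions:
 h(b) = C1/cos(b)


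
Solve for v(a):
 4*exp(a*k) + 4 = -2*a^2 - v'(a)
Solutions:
 v(a) = C1 - 2*a^3/3 - 4*a - 4*exp(a*k)/k


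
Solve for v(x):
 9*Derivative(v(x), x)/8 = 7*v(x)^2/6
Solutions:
 v(x) = -27/(C1 + 28*x)


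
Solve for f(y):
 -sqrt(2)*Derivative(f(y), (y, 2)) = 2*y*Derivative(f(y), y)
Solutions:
 f(y) = C1 + C2*erf(2^(3/4)*y/2)


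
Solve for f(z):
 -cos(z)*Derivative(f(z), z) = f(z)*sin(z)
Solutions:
 f(z) = C1*cos(z)


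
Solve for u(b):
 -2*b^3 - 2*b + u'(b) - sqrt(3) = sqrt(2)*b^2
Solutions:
 u(b) = C1 + b^4/2 + sqrt(2)*b^3/3 + b^2 + sqrt(3)*b


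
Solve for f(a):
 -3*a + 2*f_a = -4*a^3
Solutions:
 f(a) = C1 - a^4/2 + 3*a^2/4


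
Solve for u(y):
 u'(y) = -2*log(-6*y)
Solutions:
 u(y) = C1 - 2*y*log(-y) + 2*y*(1 - log(6))


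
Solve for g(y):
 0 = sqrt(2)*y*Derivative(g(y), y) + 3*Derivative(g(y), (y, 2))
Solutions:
 g(y) = C1 + C2*erf(2^(3/4)*sqrt(3)*y/6)


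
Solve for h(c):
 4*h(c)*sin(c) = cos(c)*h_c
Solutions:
 h(c) = C1/cos(c)^4


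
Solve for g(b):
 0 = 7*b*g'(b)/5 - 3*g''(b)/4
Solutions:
 g(b) = C1 + C2*erfi(sqrt(210)*b/15)


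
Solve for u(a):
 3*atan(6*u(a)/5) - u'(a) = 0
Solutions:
 Integral(1/atan(6*_y/5), (_y, u(a))) = C1 + 3*a


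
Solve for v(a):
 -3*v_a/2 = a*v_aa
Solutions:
 v(a) = C1 + C2/sqrt(a)


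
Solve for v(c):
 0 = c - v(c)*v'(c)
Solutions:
 v(c) = -sqrt(C1 + c^2)
 v(c) = sqrt(C1 + c^2)


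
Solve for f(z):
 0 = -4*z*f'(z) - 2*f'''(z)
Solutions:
 f(z) = C1 + Integral(C2*airyai(-2^(1/3)*z) + C3*airybi(-2^(1/3)*z), z)


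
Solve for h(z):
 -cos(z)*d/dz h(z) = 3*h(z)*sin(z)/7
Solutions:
 h(z) = C1*cos(z)^(3/7)


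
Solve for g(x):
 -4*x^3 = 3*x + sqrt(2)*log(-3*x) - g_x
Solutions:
 g(x) = C1 + x^4 + 3*x^2/2 + sqrt(2)*x*log(-x) + sqrt(2)*x*(-1 + log(3))


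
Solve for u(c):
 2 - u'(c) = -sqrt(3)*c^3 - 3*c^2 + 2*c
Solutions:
 u(c) = C1 + sqrt(3)*c^4/4 + c^3 - c^2 + 2*c


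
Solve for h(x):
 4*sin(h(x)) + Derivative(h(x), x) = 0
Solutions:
 h(x) = -acos((-C1 - exp(8*x))/(C1 - exp(8*x))) + 2*pi
 h(x) = acos((-C1 - exp(8*x))/(C1 - exp(8*x)))


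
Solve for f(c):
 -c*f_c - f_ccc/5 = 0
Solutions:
 f(c) = C1 + Integral(C2*airyai(-5^(1/3)*c) + C3*airybi(-5^(1/3)*c), c)


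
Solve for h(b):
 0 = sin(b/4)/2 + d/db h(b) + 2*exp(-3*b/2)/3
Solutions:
 h(b) = C1 + 2*cos(b/4) + 4*exp(-3*b/2)/9


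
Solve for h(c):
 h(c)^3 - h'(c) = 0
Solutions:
 h(c) = -sqrt(2)*sqrt(-1/(C1 + c))/2
 h(c) = sqrt(2)*sqrt(-1/(C1 + c))/2


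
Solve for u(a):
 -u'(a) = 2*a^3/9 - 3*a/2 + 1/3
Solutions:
 u(a) = C1 - a^4/18 + 3*a^2/4 - a/3


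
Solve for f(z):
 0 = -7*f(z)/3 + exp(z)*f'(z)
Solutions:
 f(z) = C1*exp(-7*exp(-z)/3)


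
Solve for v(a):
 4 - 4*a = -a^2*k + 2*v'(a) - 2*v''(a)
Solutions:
 v(a) = C1 + C2*exp(a) + a^3*k/6 + a^2*k/2 - a^2 + a*k


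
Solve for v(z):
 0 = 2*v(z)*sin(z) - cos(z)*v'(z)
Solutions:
 v(z) = C1/cos(z)^2


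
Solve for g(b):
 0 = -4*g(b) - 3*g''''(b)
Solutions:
 g(b) = (C1*sin(3^(3/4)*b/3) + C2*cos(3^(3/4)*b/3))*exp(-3^(3/4)*b/3) + (C3*sin(3^(3/4)*b/3) + C4*cos(3^(3/4)*b/3))*exp(3^(3/4)*b/3)


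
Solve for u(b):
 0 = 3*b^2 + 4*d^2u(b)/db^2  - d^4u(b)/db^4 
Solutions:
 u(b) = C1 + C2*b + C3*exp(-2*b) + C4*exp(2*b) - b^4/16 - 3*b^2/16


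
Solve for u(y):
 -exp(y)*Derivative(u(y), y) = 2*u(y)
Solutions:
 u(y) = C1*exp(2*exp(-y))


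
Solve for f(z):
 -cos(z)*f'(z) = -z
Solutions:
 f(z) = C1 + Integral(z/cos(z), z)


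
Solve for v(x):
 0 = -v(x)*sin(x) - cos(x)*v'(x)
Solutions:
 v(x) = C1*cos(x)


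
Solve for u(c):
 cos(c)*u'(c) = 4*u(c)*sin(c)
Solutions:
 u(c) = C1/cos(c)^4


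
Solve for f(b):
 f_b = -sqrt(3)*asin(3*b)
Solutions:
 f(b) = C1 - sqrt(3)*(b*asin(3*b) + sqrt(1 - 9*b^2)/3)


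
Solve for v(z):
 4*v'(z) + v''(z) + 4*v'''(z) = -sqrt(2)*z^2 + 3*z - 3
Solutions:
 v(z) = C1 - sqrt(2)*z^3/12 + sqrt(2)*z^2/16 + 3*z^2/8 - 15*z/16 + 15*sqrt(2)*z/32 + (C2*sin(3*sqrt(7)*z/8) + C3*cos(3*sqrt(7)*z/8))*exp(-z/8)


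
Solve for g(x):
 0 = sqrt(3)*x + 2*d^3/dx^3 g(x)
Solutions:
 g(x) = C1 + C2*x + C3*x^2 - sqrt(3)*x^4/48


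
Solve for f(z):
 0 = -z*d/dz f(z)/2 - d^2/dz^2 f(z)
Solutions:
 f(z) = C1 + C2*erf(z/2)


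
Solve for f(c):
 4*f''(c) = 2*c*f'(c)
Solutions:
 f(c) = C1 + C2*erfi(c/2)


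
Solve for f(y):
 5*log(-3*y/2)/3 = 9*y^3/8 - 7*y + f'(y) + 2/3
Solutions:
 f(y) = C1 - 9*y^4/32 + 7*y^2/2 + 5*y*log(-y)/3 + y*(-7 - 5*log(2) + 5*log(3))/3


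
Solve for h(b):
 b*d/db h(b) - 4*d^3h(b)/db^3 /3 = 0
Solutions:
 h(b) = C1 + Integral(C2*airyai(6^(1/3)*b/2) + C3*airybi(6^(1/3)*b/2), b)


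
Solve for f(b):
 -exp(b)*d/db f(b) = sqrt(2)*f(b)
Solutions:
 f(b) = C1*exp(sqrt(2)*exp(-b))


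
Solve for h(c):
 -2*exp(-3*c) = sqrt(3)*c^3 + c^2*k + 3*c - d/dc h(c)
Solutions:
 h(c) = C1 + sqrt(3)*c^4/4 + c^3*k/3 + 3*c^2/2 - 2*exp(-3*c)/3


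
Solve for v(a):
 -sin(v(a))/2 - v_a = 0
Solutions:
 v(a) = -acos((-C1 - exp(a))/(C1 - exp(a))) + 2*pi
 v(a) = acos((-C1 - exp(a))/(C1 - exp(a)))


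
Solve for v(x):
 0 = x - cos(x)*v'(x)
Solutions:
 v(x) = C1 + Integral(x/cos(x), x)


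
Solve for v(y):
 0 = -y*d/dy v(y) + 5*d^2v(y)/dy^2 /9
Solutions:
 v(y) = C1 + C2*erfi(3*sqrt(10)*y/10)


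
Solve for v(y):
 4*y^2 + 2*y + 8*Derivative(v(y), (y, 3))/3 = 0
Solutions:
 v(y) = C1 + C2*y + C3*y^2 - y^5/40 - y^4/32


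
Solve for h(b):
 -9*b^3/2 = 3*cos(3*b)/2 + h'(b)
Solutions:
 h(b) = C1 - 9*b^4/8 - sin(3*b)/2


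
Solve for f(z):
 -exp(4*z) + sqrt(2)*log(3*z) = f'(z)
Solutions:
 f(z) = C1 + sqrt(2)*z*log(z) + sqrt(2)*z*(-1 + log(3)) - exp(4*z)/4


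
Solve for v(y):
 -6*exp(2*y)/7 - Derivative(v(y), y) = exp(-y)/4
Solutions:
 v(y) = C1 - 3*exp(2*y)/7 + exp(-y)/4


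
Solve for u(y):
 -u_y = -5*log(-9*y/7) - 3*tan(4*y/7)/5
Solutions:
 u(y) = C1 + 5*y*log(-y) - 5*y*log(7) - 5*y + 10*y*log(3) - 21*log(cos(4*y/7))/20


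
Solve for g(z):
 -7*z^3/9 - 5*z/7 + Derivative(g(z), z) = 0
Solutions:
 g(z) = C1 + 7*z^4/36 + 5*z^2/14


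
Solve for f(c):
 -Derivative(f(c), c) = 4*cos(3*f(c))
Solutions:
 f(c) = -asin((C1 + exp(24*c))/(C1 - exp(24*c)))/3 + pi/3
 f(c) = asin((C1 + exp(24*c))/(C1 - exp(24*c)))/3


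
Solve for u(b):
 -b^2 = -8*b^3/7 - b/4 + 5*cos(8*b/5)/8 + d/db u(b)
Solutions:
 u(b) = C1 + 2*b^4/7 - b^3/3 + b^2/8 - 25*sin(8*b/5)/64


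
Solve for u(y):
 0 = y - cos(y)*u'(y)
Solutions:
 u(y) = C1 + Integral(y/cos(y), y)


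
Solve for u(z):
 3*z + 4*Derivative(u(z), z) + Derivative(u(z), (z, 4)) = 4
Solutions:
 u(z) = C1 + C4*exp(-2^(2/3)*z) - 3*z^2/8 + z + (C2*sin(2^(2/3)*sqrt(3)*z/2) + C3*cos(2^(2/3)*sqrt(3)*z/2))*exp(2^(2/3)*z/2)


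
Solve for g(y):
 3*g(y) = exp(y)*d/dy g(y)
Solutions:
 g(y) = C1*exp(-3*exp(-y))


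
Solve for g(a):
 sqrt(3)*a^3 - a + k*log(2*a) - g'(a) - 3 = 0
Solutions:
 g(a) = C1 + sqrt(3)*a^4/4 - a^2/2 + a*k*log(a) - a*k + a*k*log(2) - 3*a


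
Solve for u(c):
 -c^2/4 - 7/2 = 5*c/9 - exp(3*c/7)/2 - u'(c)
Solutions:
 u(c) = C1 + c^3/12 + 5*c^2/18 + 7*c/2 - 7*exp(3*c/7)/6


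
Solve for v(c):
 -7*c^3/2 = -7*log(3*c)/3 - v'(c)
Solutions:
 v(c) = C1 + 7*c^4/8 - 7*c*log(c)/3 - 7*c*log(3)/3 + 7*c/3


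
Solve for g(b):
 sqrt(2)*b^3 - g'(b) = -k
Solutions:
 g(b) = C1 + sqrt(2)*b^4/4 + b*k


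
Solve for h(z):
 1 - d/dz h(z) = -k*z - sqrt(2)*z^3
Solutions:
 h(z) = C1 + k*z^2/2 + sqrt(2)*z^4/4 + z


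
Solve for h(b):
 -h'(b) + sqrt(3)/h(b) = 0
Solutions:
 h(b) = -sqrt(C1 + 2*sqrt(3)*b)
 h(b) = sqrt(C1 + 2*sqrt(3)*b)


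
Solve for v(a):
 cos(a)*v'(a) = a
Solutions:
 v(a) = C1 + Integral(a/cos(a), a)


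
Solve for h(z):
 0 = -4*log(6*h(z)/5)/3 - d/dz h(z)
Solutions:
 -3*Integral(1/(-log(_y) - log(6) + log(5)), (_y, h(z)))/4 = C1 - z


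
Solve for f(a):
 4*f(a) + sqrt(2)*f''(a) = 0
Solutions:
 f(a) = C1*sin(2^(3/4)*a) + C2*cos(2^(3/4)*a)


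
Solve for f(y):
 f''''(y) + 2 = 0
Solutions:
 f(y) = C1 + C2*y + C3*y^2 + C4*y^3 - y^4/12


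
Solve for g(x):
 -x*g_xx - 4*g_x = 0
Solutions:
 g(x) = C1 + C2/x^3


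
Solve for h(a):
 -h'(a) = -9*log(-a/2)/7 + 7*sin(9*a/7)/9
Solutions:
 h(a) = C1 + 9*a*log(-a)/7 - 9*a/7 - 9*a*log(2)/7 + 49*cos(9*a/7)/81


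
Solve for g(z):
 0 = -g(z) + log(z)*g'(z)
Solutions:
 g(z) = C1*exp(li(z))


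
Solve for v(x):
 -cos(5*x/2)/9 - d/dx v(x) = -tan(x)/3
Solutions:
 v(x) = C1 - log(cos(x))/3 - 2*sin(5*x/2)/45


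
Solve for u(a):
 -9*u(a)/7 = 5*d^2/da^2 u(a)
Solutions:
 u(a) = C1*sin(3*sqrt(35)*a/35) + C2*cos(3*sqrt(35)*a/35)


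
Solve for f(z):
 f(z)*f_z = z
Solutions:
 f(z) = -sqrt(C1 + z^2)
 f(z) = sqrt(C1 + z^2)


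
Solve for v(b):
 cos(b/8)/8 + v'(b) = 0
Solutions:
 v(b) = C1 - sin(b/8)


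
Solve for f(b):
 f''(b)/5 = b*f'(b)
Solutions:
 f(b) = C1 + C2*erfi(sqrt(10)*b/2)


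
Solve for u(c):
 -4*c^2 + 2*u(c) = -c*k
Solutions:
 u(c) = c*(4*c - k)/2


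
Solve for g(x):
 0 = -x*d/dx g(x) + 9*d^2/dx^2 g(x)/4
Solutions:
 g(x) = C1 + C2*erfi(sqrt(2)*x/3)


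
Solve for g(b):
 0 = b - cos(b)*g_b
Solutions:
 g(b) = C1 + Integral(b/cos(b), b)


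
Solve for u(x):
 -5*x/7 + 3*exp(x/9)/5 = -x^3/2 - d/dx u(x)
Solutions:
 u(x) = C1 - x^4/8 + 5*x^2/14 - 27*exp(x/9)/5


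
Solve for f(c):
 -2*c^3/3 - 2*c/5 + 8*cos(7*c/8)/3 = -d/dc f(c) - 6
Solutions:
 f(c) = C1 + c^4/6 + c^2/5 - 6*c - 64*sin(7*c/8)/21


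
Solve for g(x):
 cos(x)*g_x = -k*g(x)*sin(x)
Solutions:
 g(x) = C1*exp(k*log(cos(x)))


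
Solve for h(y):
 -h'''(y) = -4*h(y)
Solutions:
 h(y) = C3*exp(2^(2/3)*y) + (C1*sin(2^(2/3)*sqrt(3)*y/2) + C2*cos(2^(2/3)*sqrt(3)*y/2))*exp(-2^(2/3)*y/2)


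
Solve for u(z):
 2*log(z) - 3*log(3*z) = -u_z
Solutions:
 u(z) = C1 + z*log(z) - z + z*log(27)


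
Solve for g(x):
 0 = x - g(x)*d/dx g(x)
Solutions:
 g(x) = -sqrt(C1 + x^2)
 g(x) = sqrt(C1 + x^2)


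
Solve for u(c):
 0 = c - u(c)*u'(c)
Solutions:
 u(c) = -sqrt(C1 + c^2)
 u(c) = sqrt(C1 + c^2)


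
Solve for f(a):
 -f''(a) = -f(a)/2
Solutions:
 f(a) = C1*exp(-sqrt(2)*a/2) + C2*exp(sqrt(2)*a/2)


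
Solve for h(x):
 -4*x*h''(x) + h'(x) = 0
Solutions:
 h(x) = C1 + C2*x^(5/4)


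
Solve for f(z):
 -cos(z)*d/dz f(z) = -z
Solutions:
 f(z) = C1 + Integral(z/cos(z), z)


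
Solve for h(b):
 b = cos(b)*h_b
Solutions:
 h(b) = C1 + Integral(b/cos(b), b)


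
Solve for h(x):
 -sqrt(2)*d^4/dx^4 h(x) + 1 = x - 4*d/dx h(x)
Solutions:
 h(x) = C1 + C4*exp(sqrt(2)*x) + x^2/8 - x/4 + (C2*sin(sqrt(6)*x/2) + C3*cos(sqrt(6)*x/2))*exp(-sqrt(2)*x/2)


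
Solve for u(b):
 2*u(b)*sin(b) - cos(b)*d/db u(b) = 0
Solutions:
 u(b) = C1/cos(b)^2


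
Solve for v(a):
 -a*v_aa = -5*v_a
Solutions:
 v(a) = C1 + C2*a^6


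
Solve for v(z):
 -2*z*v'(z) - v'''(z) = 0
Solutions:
 v(z) = C1 + Integral(C2*airyai(-2^(1/3)*z) + C3*airybi(-2^(1/3)*z), z)


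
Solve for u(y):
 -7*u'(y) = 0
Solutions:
 u(y) = C1


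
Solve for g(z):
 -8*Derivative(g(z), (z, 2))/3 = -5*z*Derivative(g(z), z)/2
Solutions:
 g(z) = C1 + C2*erfi(sqrt(30)*z/8)


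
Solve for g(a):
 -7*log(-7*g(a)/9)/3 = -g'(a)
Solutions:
 -3*Integral(1/(log(-_y) - 2*log(3) + log(7)), (_y, g(a)))/7 = C1 - a


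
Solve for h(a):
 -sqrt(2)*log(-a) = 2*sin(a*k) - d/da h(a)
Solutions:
 h(a) = C1 + sqrt(2)*a*(log(-a) - 1) + 2*Piecewise((-cos(a*k)/k, Ne(k, 0)), (0, True))


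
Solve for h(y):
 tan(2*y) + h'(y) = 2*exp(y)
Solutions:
 h(y) = C1 + 2*exp(y) + log(cos(2*y))/2


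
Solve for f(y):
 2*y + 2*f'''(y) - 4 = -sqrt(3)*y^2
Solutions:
 f(y) = C1 + C2*y + C3*y^2 - sqrt(3)*y^5/120 - y^4/24 + y^3/3


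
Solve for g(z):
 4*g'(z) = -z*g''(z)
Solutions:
 g(z) = C1 + C2/z^3


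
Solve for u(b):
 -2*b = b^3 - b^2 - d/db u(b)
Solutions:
 u(b) = C1 + b^4/4 - b^3/3 + b^2


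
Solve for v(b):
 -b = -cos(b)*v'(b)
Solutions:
 v(b) = C1 + Integral(b/cos(b), b)


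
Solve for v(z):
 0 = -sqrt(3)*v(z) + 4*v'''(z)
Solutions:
 v(z) = C3*exp(2^(1/3)*3^(1/6)*z/2) + (C1*sin(2^(1/3)*3^(2/3)*z/4) + C2*cos(2^(1/3)*3^(2/3)*z/4))*exp(-2^(1/3)*3^(1/6)*z/4)


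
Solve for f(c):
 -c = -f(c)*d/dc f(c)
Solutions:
 f(c) = -sqrt(C1 + c^2)
 f(c) = sqrt(C1 + c^2)


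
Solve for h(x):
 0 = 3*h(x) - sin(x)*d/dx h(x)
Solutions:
 h(x) = C1*(cos(x) - 1)^(3/2)/(cos(x) + 1)^(3/2)


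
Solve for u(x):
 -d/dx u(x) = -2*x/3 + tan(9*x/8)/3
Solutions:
 u(x) = C1 + x^2/3 + 8*log(cos(9*x/8))/27


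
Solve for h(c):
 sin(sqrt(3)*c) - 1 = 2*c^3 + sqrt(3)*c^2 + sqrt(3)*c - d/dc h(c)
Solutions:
 h(c) = C1 + c^4/2 + sqrt(3)*c^3/3 + sqrt(3)*c^2/2 + c + sqrt(3)*cos(sqrt(3)*c)/3


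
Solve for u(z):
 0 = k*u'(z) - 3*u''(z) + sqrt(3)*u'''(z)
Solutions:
 u(z) = C1 + C2*exp(sqrt(3)*z*(3 - sqrt(-4*sqrt(3)*k + 9))/6) + C3*exp(sqrt(3)*z*(sqrt(-4*sqrt(3)*k + 9) + 3)/6)


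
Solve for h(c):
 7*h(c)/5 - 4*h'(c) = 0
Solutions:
 h(c) = C1*exp(7*c/20)


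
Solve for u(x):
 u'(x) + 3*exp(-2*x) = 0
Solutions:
 u(x) = C1 + 3*exp(-2*x)/2


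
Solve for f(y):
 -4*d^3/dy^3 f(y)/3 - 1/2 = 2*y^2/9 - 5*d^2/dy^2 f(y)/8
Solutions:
 f(y) = C1 + C2*y + C3*exp(15*y/32) + 4*y^4/135 + 512*y^3/2025 + 20434*y^2/10125


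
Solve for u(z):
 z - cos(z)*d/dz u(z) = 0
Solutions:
 u(z) = C1 + Integral(z/cos(z), z)


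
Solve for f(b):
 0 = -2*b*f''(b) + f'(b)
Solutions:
 f(b) = C1 + C2*b^(3/2)


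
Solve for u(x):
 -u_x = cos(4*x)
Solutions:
 u(x) = C1 - sin(4*x)/4


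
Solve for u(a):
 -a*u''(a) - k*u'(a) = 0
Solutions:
 u(a) = C1 + a^(1 - re(k))*(C2*sin(log(a)*Abs(im(k))) + C3*cos(log(a)*im(k)))


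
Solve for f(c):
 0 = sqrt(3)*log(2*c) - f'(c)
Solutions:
 f(c) = C1 + sqrt(3)*c*log(c) - sqrt(3)*c + sqrt(3)*c*log(2)


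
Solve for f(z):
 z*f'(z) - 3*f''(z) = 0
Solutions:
 f(z) = C1 + C2*erfi(sqrt(6)*z/6)


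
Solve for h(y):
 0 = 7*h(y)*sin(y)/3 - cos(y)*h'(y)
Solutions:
 h(y) = C1/cos(y)^(7/3)


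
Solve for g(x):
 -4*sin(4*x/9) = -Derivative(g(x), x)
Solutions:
 g(x) = C1 - 9*cos(4*x/9)


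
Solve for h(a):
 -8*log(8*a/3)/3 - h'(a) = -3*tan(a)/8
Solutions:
 h(a) = C1 - 8*a*log(a)/3 - 8*a*log(2) + 8*a/3 + 8*a*log(3)/3 - 3*log(cos(a))/8


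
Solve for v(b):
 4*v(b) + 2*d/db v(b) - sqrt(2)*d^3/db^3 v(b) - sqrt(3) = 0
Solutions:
 v(b) = C1*exp(-b*(2^(1/3)/(sqrt(1 - sqrt(2)/27) + 1)^(1/3) + 3*2^(1/6)*(sqrt(1 - sqrt(2)/27) + 1)^(1/3))/6)*sin(b*(-sqrt(6)/(sqrt(2 - 2*sqrt(2)/27) + sqrt(2))^(1/3) + 3*sqrt(3)*(sqrt(2 - 2*sqrt(2)/27) + sqrt(2))^(1/3))/6) + C2*exp(-b*(2^(1/3)/(sqrt(1 - sqrt(2)/27) + 1)^(1/3) + 3*2^(1/6)*(sqrt(1 - sqrt(2)/27) + 1)^(1/3))/6)*cos(b*(-sqrt(6)/(sqrt(2 - 2*sqrt(2)/27) + sqrt(2))^(1/3) + 3*sqrt(3)*(sqrt(2 - 2*sqrt(2)/27) + sqrt(2))^(1/3))/6) + C3*exp(b*(2^(1/3)/(3*(sqrt(1 - sqrt(2)/27) + 1)^(1/3)) + 2^(1/6)*(sqrt(1 - sqrt(2)/27) + 1)^(1/3))) + sqrt(3)/4


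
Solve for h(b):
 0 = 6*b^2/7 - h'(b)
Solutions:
 h(b) = C1 + 2*b^3/7


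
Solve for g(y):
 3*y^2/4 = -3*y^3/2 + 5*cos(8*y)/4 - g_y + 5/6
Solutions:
 g(y) = C1 - 3*y^4/8 - y^3/4 + 5*y/6 + 5*sin(8*y)/32


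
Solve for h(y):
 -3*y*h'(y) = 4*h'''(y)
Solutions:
 h(y) = C1 + Integral(C2*airyai(-6^(1/3)*y/2) + C3*airybi(-6^(1/3)*y/2), y)


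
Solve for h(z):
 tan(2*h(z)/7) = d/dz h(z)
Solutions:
 h(z) = -7*asin(C1*exp(2*z/7))/2 + 7*pi/2
 h(z) = 7*asin(C1*exp(2*z/7))/2


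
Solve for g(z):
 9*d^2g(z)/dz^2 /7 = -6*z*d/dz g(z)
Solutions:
 g(z) = C1 + C2*erf(sqrt(21)*z/3)


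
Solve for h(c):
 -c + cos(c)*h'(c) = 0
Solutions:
 h(c) = C1 + Integral(c/cos(c), c)


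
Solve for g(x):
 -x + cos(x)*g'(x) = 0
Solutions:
 g(x) = C1 + Integral(x/cos(x), x)


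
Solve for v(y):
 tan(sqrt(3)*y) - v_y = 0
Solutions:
 v(y) = C1 - sqrt(3)*log(cos(sqrt(3)*y))/3


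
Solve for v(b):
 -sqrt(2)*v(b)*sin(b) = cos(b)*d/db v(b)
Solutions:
 v(b) = C1*cos(b)^(sqrt(2))


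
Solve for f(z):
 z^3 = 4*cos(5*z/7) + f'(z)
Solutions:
 f(z) = C1 + z^4/4 - 28*sin(5*z/7)/5


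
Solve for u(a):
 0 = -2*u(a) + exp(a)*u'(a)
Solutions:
 u(a) = C1*exp(-2*exp(-a))


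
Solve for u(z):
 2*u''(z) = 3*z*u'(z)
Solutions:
 u(z) = C1 + C2*erfi(sqrt(3)*z/2)


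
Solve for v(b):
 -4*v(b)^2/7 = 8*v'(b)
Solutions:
 v(b) = 14/(C1 + b)


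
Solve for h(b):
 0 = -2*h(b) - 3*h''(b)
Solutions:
 h(b) = C1*sin(sqrt(6)*b/3) + C2*cos(sqrt(6)*b/3)


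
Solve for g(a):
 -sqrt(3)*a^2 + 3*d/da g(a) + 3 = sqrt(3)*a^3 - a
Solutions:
 g(a) = C1 + sqrt(3)*a^4/12 + sqrt(3)*a^3/9 - a^2/6 - a


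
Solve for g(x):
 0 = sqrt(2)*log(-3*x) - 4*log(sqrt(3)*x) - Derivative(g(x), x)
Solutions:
 g(x) = C1 - x*(4 - sqrt(2))*log(x) + x*(-2*log(3) - sqrt(2) + sqrt(2)*log(3) + 4 + sqrt(2)*I*pi)


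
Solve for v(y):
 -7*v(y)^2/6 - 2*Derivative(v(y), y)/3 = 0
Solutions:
 v(y) = 4/(C1 + 7*y)


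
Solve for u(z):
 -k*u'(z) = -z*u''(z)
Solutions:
 u(z) = C1 + z^(re(k) + 1)*(C2*sin(log(z)*Abs(im(k))) + C3*cos(log(z)*im(k)))


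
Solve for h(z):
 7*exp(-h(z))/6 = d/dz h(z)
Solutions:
 h(z) = log(C1 + 7*z/6)


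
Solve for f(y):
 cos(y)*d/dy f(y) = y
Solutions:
 f(y) = C1 + Integral(y/cos(y), y)


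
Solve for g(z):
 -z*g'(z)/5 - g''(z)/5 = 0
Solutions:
 g(z) = C1 + C2*erf(sqrt(2)*z/2)


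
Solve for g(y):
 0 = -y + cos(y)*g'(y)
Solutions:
 g(y) = C1 + Integral(y/cos(y), y)


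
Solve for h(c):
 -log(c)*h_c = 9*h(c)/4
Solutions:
 h(c) = C1*exp(-9*li(c)/4)


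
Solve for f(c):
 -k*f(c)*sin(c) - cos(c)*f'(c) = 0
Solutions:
 f(c) = C1*exp(k*log(cos(c)))


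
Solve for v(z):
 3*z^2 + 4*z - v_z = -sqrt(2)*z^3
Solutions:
 v(z) = C1 + sqrt(2)*z^4/4 + z^3 + 2*z^2


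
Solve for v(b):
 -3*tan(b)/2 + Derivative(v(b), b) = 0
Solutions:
 v(b) = C1 - 3*log(cos(b))/2


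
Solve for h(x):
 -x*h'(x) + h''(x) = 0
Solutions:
 h(x) = C1 + C2*erfi(sqrt(2)*x/2)


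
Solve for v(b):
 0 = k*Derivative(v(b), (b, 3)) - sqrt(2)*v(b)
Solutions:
 v(b) = C1*exp(2^(1/6)*b*(1/k)^(1/3)) + C2*exp(2^(1/6)*b*(-1 + sqrt(3)*I)*(1/k)^(1/3)/2) + C3*exp(-2^(1/6)*b*(1 + sqrt(3)*I)*(1/k)^(1/3)/2)


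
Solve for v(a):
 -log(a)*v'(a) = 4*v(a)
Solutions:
 v(a) = C1*exp(-4*li(a))


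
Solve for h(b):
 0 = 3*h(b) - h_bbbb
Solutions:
 h(b) = C1*exp(-3^(1/4)*b) + C2*exp(3^(1/4)*b) + C3*sin(3^(1/4)*b) + C4*cos(3^(1/4)*b)


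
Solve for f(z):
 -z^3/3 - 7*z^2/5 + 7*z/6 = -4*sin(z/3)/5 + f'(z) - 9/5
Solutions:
 f(z) = C1 - z^4/12 - 7*z^3/15 + 7*z^2/12 + 9*z/5 - 12*cos(z/3)/5


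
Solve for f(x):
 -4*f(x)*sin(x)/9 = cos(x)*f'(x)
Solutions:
 f(x) = C1*cos(x)^(4/9)


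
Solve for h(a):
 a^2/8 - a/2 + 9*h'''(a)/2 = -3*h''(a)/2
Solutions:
 h(a) = C1 + C2*a + C3*exp(-a/3) - a^4/144 + 5*a^3/36 - 5*a^2/4


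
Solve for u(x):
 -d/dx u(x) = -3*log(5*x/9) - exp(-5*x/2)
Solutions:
 u(x) = C1 + 3*x*log(x) + 3*x*(-2*log(3) - 1 + log(5)) - 2*exp(-5*x/2)/5


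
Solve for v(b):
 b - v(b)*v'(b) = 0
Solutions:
 v(b) = -sqrt(C1 + b^2)
 v(b) = sqrt(C1 + b^2)


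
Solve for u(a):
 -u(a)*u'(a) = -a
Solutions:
 u(a) = -sqrt(C1 + a^2)
 u(a) = sqrt(C1 + a^2)


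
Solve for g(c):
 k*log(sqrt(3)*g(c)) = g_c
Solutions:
 Integral(1/(2*log(_y) + log(3)), (_y, g(c))) = C1 + c*k/2


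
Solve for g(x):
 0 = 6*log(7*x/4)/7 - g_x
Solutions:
 g(x) = C1 + 6*x*log(x)/7 - 12*x*log(2)/7 - 6*x/7 + 6*x*log(7)/7


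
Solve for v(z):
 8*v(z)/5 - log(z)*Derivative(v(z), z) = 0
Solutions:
 v(z) = C1*exp(8*li(z)/5)


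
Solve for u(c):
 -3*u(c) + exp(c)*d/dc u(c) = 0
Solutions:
 u(c) = C1*exp(-3*exp(-c))


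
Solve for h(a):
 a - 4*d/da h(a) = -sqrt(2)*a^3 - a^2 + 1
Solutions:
 h(a) = C1 + sqrt(2)*a^4/16 + a^3/12 + a^2/8 - a/4


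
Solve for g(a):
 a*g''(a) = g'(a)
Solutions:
 g(a) = C1 + C2*a^2


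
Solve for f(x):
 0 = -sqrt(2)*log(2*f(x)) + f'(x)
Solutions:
 -sqrt(2)*Integral(1/(log(_y) + log(2)), (_y, f(x)))/2 = C1 - x


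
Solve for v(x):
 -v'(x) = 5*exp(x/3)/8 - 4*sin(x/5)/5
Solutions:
 v(x) = C1 - 15*exp(x/3)/8 - 4*cos(x/5)


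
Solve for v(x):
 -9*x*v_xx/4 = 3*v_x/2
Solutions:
 v(x) = C1 + C2*x^(1/3)


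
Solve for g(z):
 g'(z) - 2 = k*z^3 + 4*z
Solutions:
 g(z) = C1 + k*z^4/4 + 2*z^2 + 2*z


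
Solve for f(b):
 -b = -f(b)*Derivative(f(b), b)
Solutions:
 f(b) = -sqrt(C1 + b^2)
 f(b) = sqrt(C1 + b^2)


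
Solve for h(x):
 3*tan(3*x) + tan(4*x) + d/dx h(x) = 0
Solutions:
 h(x) = C1 + log(cos(3*x)) + log(cos(4*x))/4


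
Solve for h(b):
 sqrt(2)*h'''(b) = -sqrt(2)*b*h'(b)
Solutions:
 h(b) = C1 + Integral(C2*airyai(-b) + C3*airybi(-b), b)


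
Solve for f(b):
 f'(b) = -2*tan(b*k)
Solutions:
 f(b) = C1 - 2*Piecewise((-log(cos(b*k))/k, Ne(k, 0)), (0, True))


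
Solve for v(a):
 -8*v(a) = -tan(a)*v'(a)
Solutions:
 v(a) = C1*sin(a)^8


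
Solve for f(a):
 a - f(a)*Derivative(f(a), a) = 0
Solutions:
 f(a) = -sqrt(C1 + a^2)
 f(a) = sqrt(C1 + a^2)


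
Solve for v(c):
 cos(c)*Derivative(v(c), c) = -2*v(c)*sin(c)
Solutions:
 v(c) = C1*cos(c)^2


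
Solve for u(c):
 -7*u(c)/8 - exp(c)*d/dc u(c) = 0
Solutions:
 u(c) = C1*exp(7*exp(-c)/8)


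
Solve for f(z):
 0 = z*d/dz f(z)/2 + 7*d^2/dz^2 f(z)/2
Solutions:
 f(z) = C1 + C2*erf(sqrt(14)*z/14)


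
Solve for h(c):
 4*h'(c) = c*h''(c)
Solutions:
 h(c) = C1 + C2*c^5


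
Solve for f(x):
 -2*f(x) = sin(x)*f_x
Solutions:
 f(x) = C1*(cos(x) + 1)/(cos(x) - 1)


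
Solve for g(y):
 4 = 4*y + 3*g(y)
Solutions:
 g(y) = 4/3 - 4*y/3


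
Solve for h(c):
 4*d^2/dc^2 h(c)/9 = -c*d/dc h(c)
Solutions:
 h(c) = C1 + C2*erf(3*sqrt(2)*c/4)


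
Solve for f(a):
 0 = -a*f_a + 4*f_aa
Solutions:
 f(a) = C1 + C2*erfi(sqrt(2)*a/4)


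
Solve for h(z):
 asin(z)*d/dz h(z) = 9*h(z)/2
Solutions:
 h(z) = C1*exp(9*Integral(1/asin(z), z)/2)


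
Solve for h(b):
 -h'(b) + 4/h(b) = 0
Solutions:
 h(b) = -sqrt(C1 + 8*b)
 h(b) = sqrt(C1 + 8*b)


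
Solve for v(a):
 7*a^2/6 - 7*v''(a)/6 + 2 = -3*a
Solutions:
 v(a) = C1 + C2*a + a^4/12 + 3*a^3/7 + 6*a^2/7


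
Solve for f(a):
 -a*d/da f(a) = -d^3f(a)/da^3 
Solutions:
 f(a) = C1 + Integral(C2*airyai(a) + C3*airybi(a), a)


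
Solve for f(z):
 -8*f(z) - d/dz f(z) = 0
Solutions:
 f(z) = C1*exp(-8*z)


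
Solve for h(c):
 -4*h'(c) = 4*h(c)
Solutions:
 h(c) = C1*exp(-c)


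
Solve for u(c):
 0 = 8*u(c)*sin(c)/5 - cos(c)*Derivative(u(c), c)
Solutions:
 u(c) = C1/cos(c)^(8/5)


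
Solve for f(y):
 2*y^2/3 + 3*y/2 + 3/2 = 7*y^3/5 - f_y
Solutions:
 f(y) = C1 + 7*y^4/20 - 2*y^3/9 - 3*y^2/4 - 3*y/2
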